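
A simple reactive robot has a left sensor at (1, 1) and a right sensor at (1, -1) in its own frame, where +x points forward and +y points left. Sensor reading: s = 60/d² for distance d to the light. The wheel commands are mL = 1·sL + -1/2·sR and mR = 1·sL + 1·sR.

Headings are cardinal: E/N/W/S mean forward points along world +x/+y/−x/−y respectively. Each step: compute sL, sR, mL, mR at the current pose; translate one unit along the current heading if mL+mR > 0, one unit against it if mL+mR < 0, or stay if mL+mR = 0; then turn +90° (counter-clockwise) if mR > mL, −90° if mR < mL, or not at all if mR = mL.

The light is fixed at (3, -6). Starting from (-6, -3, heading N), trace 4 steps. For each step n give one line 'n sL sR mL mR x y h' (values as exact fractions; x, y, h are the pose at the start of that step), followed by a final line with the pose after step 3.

n=0: pose=(-6,-3,N); sL=15/29, sR=3/4; mL=33/232, mR=147/116; mL+mR=327/232 → advance +1; mR−mL=9/8 → turn +1·90°
n=1: pose=(-6,-2,W); sL=60/109, sR=12/25; mL=846/2725, mR=2808/2725; mL+mR=3654/2725 → advance +1; mR−mL=18/25 → turn +1·90°
n=2: pose=(-7,-2,S); sL=2/3, sR=6/13; mL=17/39, mR=44/39; mL+mR=61/39 → advance +1; mR−mL=9/13 → turn +1·90°
n=3: pose=(-7,-3,E); sL=60/97, sR=12/17; mL=438/1649, mR=2184/1649; mL+mR=2622/1649 → advance +1; mR−mL=18/17 → turn +1·90°

0 15/29 3/4 33/232 147/116 -6 -3 N
1 60/109 12/25 846/2725 2808/2725 -6 -2 W
2 2/3 6/13 17/39 44/39 -7 -2 S
3 60/97 12/17 438/1649 2184/1649 -7 -3 E
final -6 -3 N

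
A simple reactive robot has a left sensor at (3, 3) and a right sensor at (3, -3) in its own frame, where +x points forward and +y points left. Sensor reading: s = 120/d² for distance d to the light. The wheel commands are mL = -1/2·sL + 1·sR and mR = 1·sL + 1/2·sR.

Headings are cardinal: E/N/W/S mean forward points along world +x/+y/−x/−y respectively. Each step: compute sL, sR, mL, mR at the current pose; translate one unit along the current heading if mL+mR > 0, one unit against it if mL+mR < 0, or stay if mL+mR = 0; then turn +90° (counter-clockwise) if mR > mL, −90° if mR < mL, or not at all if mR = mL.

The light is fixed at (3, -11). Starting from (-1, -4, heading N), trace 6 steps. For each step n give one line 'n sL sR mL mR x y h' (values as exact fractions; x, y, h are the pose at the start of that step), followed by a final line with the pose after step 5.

0 120/149 120/101 11820/15049 21060/15049 -1 -4 N
1 60/37 12/17 -66/629 1242/629 -1 -3 W
2 120/29 120/89 -1860/2581 12420/2581 -2 -3 S
3 15/13 6 141/26 54/13 -2 -4 E
4 120/17 24/13 -372/221 1764/221 -1 -4 S
5 60/41 12 462/41 306/41 -1 -5 E
final 0 -5 S

n=0: pose=(-1,-4,N); sL=120/149, sR=120/101; mL=11820/15049, mR=21060/15049; mL+mR=32880/15049 → advance +1; mR−mL=9240/15049 → turn +1·90°
n=1: pose=(-1,-3,W); sL=60/37, sR=12/17; mL=-66/629, mR=1242/629; mL+mR=1176/629 → advance +1; mR−mL=1308/629 → turn +1·90°
n=2: pose=(-2,-3,S); sL=120/29, sR=120/89; mL=-1860/2581, mR=12420/2581; mL+mR=10560/2581 → advance +1; mR−mL=14280/2581 → turn +1·90°
n=3: pose=(-2,-4,E); sL=15/13, sR=6; mL=141/26, mR=54/13; mL+mR=249/26 → advance +1; mR−mL=-33/26 → turn -1·90°
n=4: pose=(-1,-4,S); sL=120/17, sR=24/13; mL=-372/221, mR=1764/221; mL+mR=1392/221 → advance +1; mR−mL=2136/221 → turn +1·90°
n=5: pose=(-1,-5,E); sL=60/41, sR=12; mL=462/41, mR=306/41; mL+mR=768/41 → advance +1; mR−mL=-156/41 → turn -1·90°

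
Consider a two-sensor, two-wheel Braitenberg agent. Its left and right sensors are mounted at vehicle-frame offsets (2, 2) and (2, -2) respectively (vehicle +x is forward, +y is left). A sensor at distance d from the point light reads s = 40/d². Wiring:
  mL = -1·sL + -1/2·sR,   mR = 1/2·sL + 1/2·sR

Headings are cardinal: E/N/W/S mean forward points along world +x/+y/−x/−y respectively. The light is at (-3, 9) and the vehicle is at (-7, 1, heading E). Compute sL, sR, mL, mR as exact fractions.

1 5/13 -31/26 9/13

left sensor world pos  = (-5, 3); dL² = 40
right sensor world pos = (-5, -1); dR² = 104
sL = 40/40 = 1
sR = 40/104 = 5/13
mL = -1·sL + -1/2·sR = -31/26
mR = 1/2·sL + 1/2·sR = 9/13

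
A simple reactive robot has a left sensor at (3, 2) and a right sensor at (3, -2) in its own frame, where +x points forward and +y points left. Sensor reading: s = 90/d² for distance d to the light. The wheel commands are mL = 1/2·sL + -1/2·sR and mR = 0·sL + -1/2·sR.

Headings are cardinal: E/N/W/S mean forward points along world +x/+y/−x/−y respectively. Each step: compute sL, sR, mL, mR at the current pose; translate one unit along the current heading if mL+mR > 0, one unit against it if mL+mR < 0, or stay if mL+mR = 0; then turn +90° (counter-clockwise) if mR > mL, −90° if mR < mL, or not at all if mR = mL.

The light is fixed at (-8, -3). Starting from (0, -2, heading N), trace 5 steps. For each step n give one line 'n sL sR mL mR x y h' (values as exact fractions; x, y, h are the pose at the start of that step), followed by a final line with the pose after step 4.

0 45/26 45/58 180/377 -45/116 0 -2 N
1 90/137 90/121 -720/16577 -45/121 0 -1 E
2 45/41 45/13 -630/533 -45/26 -1 -1 S
3 90/17 90/41 1080/697 -45/41 -1 0 W
4 45/26 9/10 27/65 -9/20 -2 0 N
final -2 -1 E

n=0: pose=(0,-2,N); sL=45/26, sR=45/58; mL=180/377, mR=-45/116; mL+mR=135/1508 → advance +1; mR−mL=-45/52 → turn -1·90°
n=1: pose=(0,-1,E); sL=90/137, sR=90/121; mL=-720/16577, mR=-45/121; mL+mR=-6885/16577 → advance -1; mR−mL=-45/137 → turn -1·90°
n=2: pose=(-1,-1,S); sL=45/41, sR=45/13; mL=-630/533, mR=-45/26; mL+mR=-3105/1066 → advance -1; mR−mL=-45/82 → turn -1·90°
n=3: pose=(-1,0,W); sL=90/17, sR=90/41; mL=1080/697, mR=-45/41; mL+mR=315/697 → advance +1; mR−mL=-45/17 → turn -1·90°
n=4: pose=(-2,0,N); sL=45/26, sR=9/10; mL=27/65, mR=-9/20; mL+mR=-9/260 → advance -1; mR−mL=-45/52 → turn -1·90°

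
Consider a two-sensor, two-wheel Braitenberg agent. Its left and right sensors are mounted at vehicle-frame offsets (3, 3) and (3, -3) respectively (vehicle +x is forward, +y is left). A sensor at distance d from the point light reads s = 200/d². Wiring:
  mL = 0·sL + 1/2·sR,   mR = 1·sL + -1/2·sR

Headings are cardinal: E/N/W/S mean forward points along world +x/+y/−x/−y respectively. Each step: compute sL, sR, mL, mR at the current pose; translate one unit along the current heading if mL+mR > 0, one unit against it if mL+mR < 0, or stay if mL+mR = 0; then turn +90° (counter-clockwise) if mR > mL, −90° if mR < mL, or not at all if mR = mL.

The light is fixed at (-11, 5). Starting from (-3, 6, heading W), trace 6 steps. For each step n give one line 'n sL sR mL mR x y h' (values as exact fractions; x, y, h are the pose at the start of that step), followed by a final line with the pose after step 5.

0 200/29 200/41 100/41 5300/1189 -3 6 W
1 25/13 10 5 -40/13 -4 6 S
2 8 8 4 4 -4 5 W
3 100/9 100/9 50/9 50/9 -5 5 W
4 200/13 200/13 100/13 100/13 -6 5 W
5 20 20 10 10 -7 5 W
final -8 5 W

n=0: pose=(-3,6,W); sL=200/29, sR=200/41; mL=100/41, mR=5300/1189; mL+mR=200/29 → advance +1; mR−mL=2400/1189 → turn +1·90°
n=1: pose=(-4,6,S); sL=25/13, sR=10; mL=5, mR=-40/13; mL+mR=25/13 → advance +1; mR−mL=-105/13 → turn -1·90°
n=2: pose=(-4,5,W); sL=8, sR=8; mL=4, mR=4; mL+mR=8 → advance +1; mR−mL=0 → turn +0·90°
n=3: pose=(-5,5,W); sL=100/9, sR=100/9; mL=50/9, mR=50/9; mL+mR=100/9 → advance +1; mR−mL=0 → turn +0·90°
n=4: pose=(-6,5,W); sL=200/13, sR=200/13; mL=100/13, mR=100/13; mL+mR=200/13 → advance +1; mR−mL=0 → turn +0·90°
n=5: pose=(-7,5,W); sL=20, sR=20; mL=10, mR=10; mL+mR=20 → advance +1; mR−mL=0 → turn +0·90°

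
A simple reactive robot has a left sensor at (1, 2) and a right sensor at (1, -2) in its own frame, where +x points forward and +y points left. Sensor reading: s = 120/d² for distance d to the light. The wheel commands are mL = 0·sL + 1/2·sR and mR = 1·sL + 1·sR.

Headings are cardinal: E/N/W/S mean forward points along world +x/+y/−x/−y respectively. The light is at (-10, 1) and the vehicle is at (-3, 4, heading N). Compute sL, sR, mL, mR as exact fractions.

120/41 120/97 60/97 16560/3977

left sensor world pos  = (-5, 5); dL² = 41
right sensor world pos = (-1, 5); dR² = 97
sL = 120/41 = 120/41
sR = 120/97 = 120/97
mL = 0·sL + 1/2·sR = 60/97
mR = 1·sL + 1·sR = 16560/3977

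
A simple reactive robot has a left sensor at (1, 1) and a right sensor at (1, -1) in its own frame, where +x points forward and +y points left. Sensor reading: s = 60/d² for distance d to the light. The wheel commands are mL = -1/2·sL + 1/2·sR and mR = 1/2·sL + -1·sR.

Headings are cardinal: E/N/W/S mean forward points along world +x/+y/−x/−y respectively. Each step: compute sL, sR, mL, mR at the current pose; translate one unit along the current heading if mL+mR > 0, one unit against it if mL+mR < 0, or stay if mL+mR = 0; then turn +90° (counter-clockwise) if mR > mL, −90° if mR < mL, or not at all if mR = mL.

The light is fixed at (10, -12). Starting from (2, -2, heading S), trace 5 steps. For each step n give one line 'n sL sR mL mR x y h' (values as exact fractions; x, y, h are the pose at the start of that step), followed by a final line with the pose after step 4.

0 6/13 10/27 -16/351 -49/351 2 -2 S
1 60/181 4/15 -88/2715 -274/2715 2 -1 W
2 15/52 1/3 7/312 -59/312 3 -1 N
3 60/157 20/39 400/6123 -1970/6123 3 -2 E
4 6/13 10/27 -16/351 -49/351 2 -2 S
final 2 -1 W

n=0: pose=(2,-2,S); sL=6/13, sR=10/27; mL=-16/351, mR=-49/351; mL+mR=-5/27 → advance -1; mR−mL=-11/117 → turn -1·90°
n=1: pose=(2,-1,W); sL=60/181, sR=4/15; mL=-88/2715, mR=-274/2715; mL+mR=-2/15 → advance -1; mR−mL=-62/905 → turn -1·90°
n=2: pose=(3,-1,N); sL=15/52, sR=1/3; mL=7/312, mR=-59/312; mL+mR=-1/6 → advance -1; mR−mL=-11/52 → turn -1·90°
n=3: pose=(3,-2,E); sL=60/157, sR=20/39; mL=400/6123, mR=-1970/6123; mL+mR=-10/39 → advance -1; mR−mL=-790/2041 → turn -1·90°
n=4: pose=(2,-2,S); sL=6/13, sR=10/27; mL=-16/351, mR=-49/351; mL+mR=-5/27 → advance -1; mR−mL=-11/117 → turn -1·90°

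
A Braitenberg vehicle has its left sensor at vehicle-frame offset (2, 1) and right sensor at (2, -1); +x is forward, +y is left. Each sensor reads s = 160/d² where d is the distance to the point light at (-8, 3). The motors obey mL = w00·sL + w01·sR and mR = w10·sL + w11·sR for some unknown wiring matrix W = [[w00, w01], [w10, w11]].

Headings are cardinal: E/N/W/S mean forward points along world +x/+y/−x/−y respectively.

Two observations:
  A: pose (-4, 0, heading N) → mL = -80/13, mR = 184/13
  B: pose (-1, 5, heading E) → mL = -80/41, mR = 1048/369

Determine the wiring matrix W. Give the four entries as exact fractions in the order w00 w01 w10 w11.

0 -1 1/2 1

obs A: pose=(-4,0,N) → sL=16, sR=80/13, mL=-80/13, mR=184/13
obs B: pose=(-1,5,E) → sL=16/9, sR=80/41, mL=-80/41, mR=1048/369
sensor matrix S = [[16, 80/13], [16/9, 80/41]]; det S = 97280/4797
solve [mL_A; mL_B] = S·[w00; w01] and [mR_A; mR_B] = S·[w10; w11]:
  w00 = 0, w01 = -1, w10 = 1/2, w11 = 1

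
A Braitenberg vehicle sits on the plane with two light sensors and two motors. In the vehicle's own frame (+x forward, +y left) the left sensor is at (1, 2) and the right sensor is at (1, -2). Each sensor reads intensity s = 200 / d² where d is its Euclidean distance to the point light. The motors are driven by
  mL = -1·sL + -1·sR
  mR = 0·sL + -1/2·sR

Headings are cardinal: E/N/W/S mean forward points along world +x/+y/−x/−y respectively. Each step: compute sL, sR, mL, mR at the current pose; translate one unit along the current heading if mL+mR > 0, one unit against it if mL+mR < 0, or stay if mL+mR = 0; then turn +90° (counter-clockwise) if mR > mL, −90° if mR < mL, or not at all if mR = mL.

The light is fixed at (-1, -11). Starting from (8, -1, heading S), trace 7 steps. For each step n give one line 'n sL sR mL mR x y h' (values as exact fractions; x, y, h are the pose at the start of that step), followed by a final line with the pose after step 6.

n=0: pose=(8,-1,S); sL=100/101, sR=20/13; mL=-3320/1313, mR=-10/13; mL+mR=-4330/1313 → advance -1; mR−mL=2310/1313 → turn +1·90°
n=1: pose=(8,0,E); sL=200/269, sR=200/181; mL=-90000/48689, mR=-100/181; mL+mR=-116900/48689 → advance -1; mR−mL=63100/48689 → turn +1·90°
n=2: pose=(7,0,N); sL=10/9, sR=50/61; mL=-1060/549, mR=-25/61; mL+mR=-1285/549 → advance -1; mR−mL=835/549 → turn +1·90°
n=3: pose=(7,-1,W); sL=200/113, sR=200/193; mL=-61200/21809, mR=-100/193; mL+mR=-72500/21809 → advance -1; mR−mL=49900/21809 → turn +1·90°
n=4: pose=(8,-1,S); sL=100/101, sR=20/13; mL=-3320/1313, mR=-10/13; mL+mR=-4330/1313 → advance -1; mR−mL=2310/1313 → turn +1·90°
n=5: pose=(8,0,E); sL=200/269, sR=200/181; mL=-90000/48689, mR=-100/181; mL+mR=-116900/48689 → advance -1; mR−mL=63100/48689 → turn +1·90°
n=6: pose=(7,0,N); sL=10/9, sR=50/61; mL=-1060/549, mR=-25/61; mL+mR=-1285/549 → advance -1; mR−mL=835/549 → turn +1·90°

0 100/101 20/13 -3320/1313 -10/13 8 -1 S
1 200/269 200/181 -90000/48689 -100/181 8 0 E
2 10/9 50/61 -1060/549 -25/61 7 0 N
3 200/113 200/193 -61200/21809 -100/193 7 -1 W
4 100/101 20/13 -3320/1313 -10/13 8 -1 S
5 200/269 200/181 -90000/48689 -100/181 8 0 E
6 10/9 50/61 -1060/549 -25/61 7 0 N
final 7 -1 W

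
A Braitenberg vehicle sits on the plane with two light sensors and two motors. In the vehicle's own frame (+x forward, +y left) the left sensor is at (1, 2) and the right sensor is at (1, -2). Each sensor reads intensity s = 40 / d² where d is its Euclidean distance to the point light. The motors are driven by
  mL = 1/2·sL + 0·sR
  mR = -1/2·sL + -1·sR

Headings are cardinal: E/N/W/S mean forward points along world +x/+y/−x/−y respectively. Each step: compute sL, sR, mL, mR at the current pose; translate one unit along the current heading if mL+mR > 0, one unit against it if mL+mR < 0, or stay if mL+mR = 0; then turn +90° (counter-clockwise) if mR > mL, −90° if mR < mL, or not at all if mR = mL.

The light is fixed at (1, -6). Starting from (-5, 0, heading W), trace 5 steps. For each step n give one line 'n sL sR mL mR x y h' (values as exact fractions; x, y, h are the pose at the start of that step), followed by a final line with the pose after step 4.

0 8/13 40/113 4/13 -972/1469 -5 0 W
1 20/49 20/29 10/49 -1270/1421 -4 0 N
2 8/13 8/5 4/13 -124/65 -4 -1 E
3 5/4 1/2 5/8 -9/8 -5 -1 S
4 8/13 40/113 4/13 -972/1469 -5 0 W
final -4 0 N

n=0: pose=(-5,0,W); sL=8/13, sR=40/113; mL=4/13, mR=-972/1469; mL+mR=-40/113 → advance -1; mR−mL=-1424/1469 → turn -1·90°
n=1: pose=(-4,0,N); sL=20/49, sR=20/29; mL=10/49, mR=-1270/1421; mL+mR=-20/29 → advance -1; mR−mL=-1560/1421 → turn -1·90°
n=2: pose=(-4,-1,E); sL=8/13, sR=8/5; mL=4/13, mR=-124/65; mL+mR=-8/5 → advance -1; mR−mL=-144/65 → turn -1·90°
n=3: pose=(-5,-1,S); sL=5/4, sR=1/2; mL=5/8, mR=-9/8; mL+mR=-1/2 → advance -1; mR−mL=-7/4 → turn -1·90°
n=4: pose=(-5,0,W); sL=8/13, sR=40/113; mL=4/13, mR=-972/1469; mL+mR=-40/113 → advance -1; mR−mL=-1424/1469 → turn -1·90°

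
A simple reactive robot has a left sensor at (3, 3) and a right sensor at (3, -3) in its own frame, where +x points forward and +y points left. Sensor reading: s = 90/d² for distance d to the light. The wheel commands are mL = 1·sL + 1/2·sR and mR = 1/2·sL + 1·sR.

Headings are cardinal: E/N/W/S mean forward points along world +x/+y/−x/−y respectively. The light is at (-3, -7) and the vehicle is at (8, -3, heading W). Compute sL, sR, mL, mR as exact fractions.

18/13 90/113 2619/1469 2187/1469

left sensor world pos  = (5, -6); dL² = 65
right sensor world pos = (5, 0); dR² = 113
sL = 90/65 = 18/13
sR = 90/113 = 90/113
mL = 1·sL + 1/2·sR = 2619/1469
mR = 1/2·sL + 1·sR = 2187/1469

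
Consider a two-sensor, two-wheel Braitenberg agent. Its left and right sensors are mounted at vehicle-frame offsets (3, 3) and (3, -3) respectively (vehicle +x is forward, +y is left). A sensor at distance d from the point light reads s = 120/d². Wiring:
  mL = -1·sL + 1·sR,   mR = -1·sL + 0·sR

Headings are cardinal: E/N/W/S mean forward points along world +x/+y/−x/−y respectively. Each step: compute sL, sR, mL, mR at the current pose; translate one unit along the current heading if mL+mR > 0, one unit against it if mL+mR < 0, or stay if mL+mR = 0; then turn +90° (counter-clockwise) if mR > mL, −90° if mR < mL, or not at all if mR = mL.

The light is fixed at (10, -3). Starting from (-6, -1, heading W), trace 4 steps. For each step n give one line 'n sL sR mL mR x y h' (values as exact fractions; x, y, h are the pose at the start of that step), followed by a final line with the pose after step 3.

0 60/181 60/193 -720/34933 -60/181 -6 -1 W
1 120/349 120/169 21600/58981 -120/349 -5 -1 N
2 2/3 5/6 1/6 -2/3 -5 0 E
3 120/169 120/361 -23040/61009 -120/169 -6 0 S
final -6 1 W

n=0: pose=(-6,-1,W); sL=60/181, sR=60/193; mL=-720/34933, mR=-60/181; mL+mR=-12300/34933 → advance -1; mR−mL=-60/193 → turn -1·90°
n=1: pose=(-5,-1,N); sL=120/349, sR=120/169; mL=21600/58981, mR=-120/349; mL+mR=1320/58981 → advance +1; mR−mL=-120/169 → turn -1·90°
n=2: pose=(-5,0,E); sL=2/3, sR=5/6; mL=1/6, mR=-2/3; mL+mR=-1/2 → advance -1; mR−mL=-5/6 → turn -1·90°
n=3: pose=(-6,0,S); sL=120/169, sR=120/361; mL=-23040/61009, mR=-120/169; mL+mR=-66360/61009 → advance -1; mR−mL=-120/361 → turn -1·90°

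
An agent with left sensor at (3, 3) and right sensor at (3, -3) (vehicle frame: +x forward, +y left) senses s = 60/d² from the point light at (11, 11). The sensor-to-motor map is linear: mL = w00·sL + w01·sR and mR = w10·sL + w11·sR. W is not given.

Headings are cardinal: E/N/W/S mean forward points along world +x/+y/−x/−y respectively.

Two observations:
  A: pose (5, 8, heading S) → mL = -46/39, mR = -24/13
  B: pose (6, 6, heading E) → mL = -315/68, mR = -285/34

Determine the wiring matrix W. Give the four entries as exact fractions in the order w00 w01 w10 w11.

obs A: pose=(5,8,S) → sL=4/3, sR=20/39, mL=-46/39, mR=-24/13
obs B: pose=(6,6,E) → sL=15/2, sR=15/17, mL=-315/68, mR=-285/34
sensor matrix S = [[4/3, 20/39], [15/2, 15/17]]; det S = -590/221
solve [mL_A; mL_B] = S·[w00; w01] and [mR_A; mR_B] = S·[w10; w11]:
  w00 = -1/2, w01 = -1, w10 = -1, w11 = -1

-1/2 -1 -1 -1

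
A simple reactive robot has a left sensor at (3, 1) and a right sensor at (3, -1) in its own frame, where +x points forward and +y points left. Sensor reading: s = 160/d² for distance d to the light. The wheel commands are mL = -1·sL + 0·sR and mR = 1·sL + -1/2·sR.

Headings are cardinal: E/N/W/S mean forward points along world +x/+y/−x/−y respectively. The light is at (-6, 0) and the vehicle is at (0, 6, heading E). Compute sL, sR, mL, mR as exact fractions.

16/13 80/53 -16/13 328/689

left sensor world pos  = (3, 7); dL² = 130
right sensor world pos = (3, 5); dR² = 106
sL = 160/130 = 16/13
sR = 160/106 = 80/53
mL = -1·sL + 0·sR = -16/13
mR = 1·sL + -1/2·sR = 328/689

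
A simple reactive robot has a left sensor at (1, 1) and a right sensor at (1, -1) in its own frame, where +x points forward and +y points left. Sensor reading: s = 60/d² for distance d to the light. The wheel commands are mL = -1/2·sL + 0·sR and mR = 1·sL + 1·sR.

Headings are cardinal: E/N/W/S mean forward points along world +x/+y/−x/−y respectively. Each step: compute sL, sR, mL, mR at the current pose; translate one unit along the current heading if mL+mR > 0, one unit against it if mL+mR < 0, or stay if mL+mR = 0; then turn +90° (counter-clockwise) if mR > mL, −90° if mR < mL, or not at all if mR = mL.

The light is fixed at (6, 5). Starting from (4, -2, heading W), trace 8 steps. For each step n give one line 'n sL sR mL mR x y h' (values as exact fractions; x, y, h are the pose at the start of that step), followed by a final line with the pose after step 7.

n=0: pose=(4,-2,W); sL=60/73, sR=4/3; mL=-30/73, mR=472/219; mL+mR=382/219 → advance +1; mR−mL=562/219 → turn +1·90°
n=1: pose=(3,-2,S); sL=15/17, sR=3/4; mL=-15/34, mR=111/68; mL+mR=81/68 → advance +1; mR−mL=141/68 → turn +1·90°
n=2: pose=(3,-3,E); sL=60/53, sR=12/17; mL=-30/53, mR=1656/901; mL+mR=1146/901 → advance +1; mR−mL=2166/901 → turn +1·90°
n=3: pose=(4,-3,N); sL=30/29, sR=6/5; mL=-15/29, mR=324/145; mL+mR=249/145 → advance +1; mR−mL=399/145 → turn +1·90°
n=4: pose=(4,-2,W); sL=60/73, sR=4/3; mL=-30/73, mR=472/219; mL+mR=382/219 → advance +1; mR−mL=562/219 → turn +1·90°
n=5: pose=(3,-2,S); sL=15/17, sR=3/4; mL=-15/34, mR=111/68; mL+mR=81/68 → advance +1; mR−mL=141/68 → turn +1·90°
n=6: pose=(3,-3,E); sL=60/53, sR=12/17; mL=-30/53, mR=1656/901; mL+mR=1146/901 → advance +1; mR−mL=2166/901 → turn +1·90°
n=7: pose=(4,-3,N); sL=30/29, sR=6/5; mL=-15/29, mR=324/145; mL+mR=249/145 → advance +1; mR−mL=399/145 → turn +1·90°

0 60/73 4/3 -30/73 472/219 4 -2 W
1 15/17 3/4 -15/34 111/68 3 -2 S
2 60/53 12/17 -30/53 1656/901 3 -3 E
3 30/29 6/5 -15/29 324/145 4 -3 N
4 60/73 4/3 -30/73 472/219 4 -2 W
5 15/17 3/4 -15/34 111/68 3 -2 S
6 60/53 12/17 -30/53 1656/901 3 -3 E
7 30/29 6/5 -15/29 324/145 4 -3 N
final 4 -2 W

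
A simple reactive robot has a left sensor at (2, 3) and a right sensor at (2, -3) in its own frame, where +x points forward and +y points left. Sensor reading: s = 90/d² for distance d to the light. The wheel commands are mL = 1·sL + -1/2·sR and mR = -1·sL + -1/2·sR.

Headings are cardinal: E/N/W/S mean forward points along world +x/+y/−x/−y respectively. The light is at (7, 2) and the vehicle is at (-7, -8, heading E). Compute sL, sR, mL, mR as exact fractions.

90/193 90/313 19485/60409 -36855/60409

left sensor world pos  = (-5, -5); dL² = 193
right sensor world pos = (-5, -11); dR² = 313
sL = 90/193 = 90/193
sR = 90/313 = 90/313
mL = 1·sL + -1/2·sR = 19485/60409
mR = -1·sL + -1/2·sR = -36855/60409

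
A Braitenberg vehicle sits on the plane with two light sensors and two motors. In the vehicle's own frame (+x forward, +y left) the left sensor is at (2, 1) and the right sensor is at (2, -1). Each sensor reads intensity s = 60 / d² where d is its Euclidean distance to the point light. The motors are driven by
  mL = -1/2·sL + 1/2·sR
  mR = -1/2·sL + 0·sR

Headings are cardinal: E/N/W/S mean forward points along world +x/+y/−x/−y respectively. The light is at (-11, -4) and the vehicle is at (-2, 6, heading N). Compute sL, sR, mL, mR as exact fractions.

left sensor world pos  = (-3, 8); dL² = 208
right sensor world pos = (-1, 8); dR² = 244
sL = 60/208 = 15/52
sR = 60/244 = 15/61
mL = -1/2·sL + 1/2·sR = -135/6344
mR = -1/2·sL + 0·sR = -15/104

15/52 15/61 -135/6344 -15/104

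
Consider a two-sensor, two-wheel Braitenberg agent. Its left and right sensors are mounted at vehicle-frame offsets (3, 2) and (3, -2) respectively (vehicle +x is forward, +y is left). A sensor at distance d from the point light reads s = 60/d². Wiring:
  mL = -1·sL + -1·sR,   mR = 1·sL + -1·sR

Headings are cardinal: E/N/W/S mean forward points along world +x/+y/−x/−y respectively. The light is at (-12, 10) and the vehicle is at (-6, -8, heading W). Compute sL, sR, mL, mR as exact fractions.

60/409 12/53 -8088/21677 -1728/21677

left sensor world pos  = (-9, -10); dL² = 409
right sensor world pos = (-9, -6); dR² = 265
sL = 60/409 = 60/409
sR = 60/265 = 12/53
mL = -1·sL + -1·sR = -8088/21677
mR = 1·sL + -1·sR = -1728/21677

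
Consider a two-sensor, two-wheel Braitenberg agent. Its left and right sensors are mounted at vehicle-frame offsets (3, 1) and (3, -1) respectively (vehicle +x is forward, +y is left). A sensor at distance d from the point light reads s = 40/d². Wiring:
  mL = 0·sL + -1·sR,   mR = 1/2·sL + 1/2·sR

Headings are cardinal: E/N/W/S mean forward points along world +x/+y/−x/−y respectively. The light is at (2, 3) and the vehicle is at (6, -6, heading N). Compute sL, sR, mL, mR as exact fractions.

8/9 40/61 -40/61 424/549

left sensor world pos  = (5, -3); dL² = 45
right sensor world pos = (7, -3); dR² = 61
sL = 40/45 = 8/9
sR = 40/61 = 40/61
mL = 0·sL + -1·sR = -40/61
mR = 1/2·sL + 1/2·sR = 424/549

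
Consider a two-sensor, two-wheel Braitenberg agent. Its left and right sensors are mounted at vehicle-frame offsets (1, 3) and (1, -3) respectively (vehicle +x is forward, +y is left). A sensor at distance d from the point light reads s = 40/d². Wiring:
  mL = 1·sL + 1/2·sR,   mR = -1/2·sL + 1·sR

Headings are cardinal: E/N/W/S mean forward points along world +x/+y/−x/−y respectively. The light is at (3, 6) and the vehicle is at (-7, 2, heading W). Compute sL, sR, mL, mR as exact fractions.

4/17 20/61 414/1037 218/1037

left sensor world pos  = (-8, -1); dL² = 170
right sensor world pos = (-8, 5); dR² = 122
sL = 40/170 = 4/17
sR = 40/122 = 20/61
mL = 1·sL + 1/2·sR = 414/1037
mR = -1/2·sL + 1·sR = 218/1037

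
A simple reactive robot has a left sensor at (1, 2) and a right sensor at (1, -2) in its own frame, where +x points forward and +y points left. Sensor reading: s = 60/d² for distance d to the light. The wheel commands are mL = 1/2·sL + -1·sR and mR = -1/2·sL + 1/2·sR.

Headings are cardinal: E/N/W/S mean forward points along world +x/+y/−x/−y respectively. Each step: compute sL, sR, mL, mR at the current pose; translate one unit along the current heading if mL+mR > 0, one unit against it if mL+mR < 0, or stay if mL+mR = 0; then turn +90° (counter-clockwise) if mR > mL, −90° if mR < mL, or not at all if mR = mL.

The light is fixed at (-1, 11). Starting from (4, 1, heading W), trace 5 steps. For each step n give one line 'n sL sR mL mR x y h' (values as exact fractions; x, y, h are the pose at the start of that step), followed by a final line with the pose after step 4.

n=0: pose=(4,1,W); sL=3/8, sR=3/4; mL=-9/16, mR=3/16; mL+mR=-3/8 → advance -1; mR−mL=3/4 → turn +1·90°
n=1: pose=(5,1,S); sL=12/37, sR=60/137; mL=-1398/5069, mR=288/5069; mL+mR=-30/137 → advance -1; mR−mL=1686/5069 → turn +1·90°
n=2: pose=(5,2,E); sL=30/49, sR=6/17; mL=-39/833, mR=-108/833; mL+mR=-3/17 → advance -1; mR−mL=-69/833 → turn -1·90°
n=3: pose=(4,2,S); sL=60/149, sR=60/109; mL=-5670/16241, mR=1200/16241; mL+mR=-30/109 → advance -1; mR−mL=6870/16241 → turn +1·90°
n=4: pose=(4,3,E); sL=5/6, sR=15/34; mL=-5/204, mR=-10/51; mL+mR=-15/68 → advance -1; mR−mL=-35/204 → turn -1·90°

0 3/8 3/4 -9/16 3/16 4 1 W
1 12/37 60/137 -1398/5069 288/5069 5 1 S
2 30/49 6/17 -39/833 -108/833 5 2 E
3 60/149 60/109 -5670/16241 1200/16241 4 2 S
4 5/6 15/34 -5/204 -10/51 4 3 E
final 3 3 S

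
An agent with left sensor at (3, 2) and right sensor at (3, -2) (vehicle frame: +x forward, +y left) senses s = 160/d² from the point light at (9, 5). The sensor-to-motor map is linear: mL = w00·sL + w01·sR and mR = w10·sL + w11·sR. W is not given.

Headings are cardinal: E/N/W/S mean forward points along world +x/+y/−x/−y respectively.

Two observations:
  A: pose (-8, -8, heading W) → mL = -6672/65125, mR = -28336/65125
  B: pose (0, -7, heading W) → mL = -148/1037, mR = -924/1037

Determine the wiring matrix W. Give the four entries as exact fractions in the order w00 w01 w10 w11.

obs A: pose=(-8,-8,W) → sL=32/125, sR=160/521, mL=-6672/65125, mR=-28336/65125
obs B: pose=(0,-7,W) → sL=8/17, sR=40/61, mL=-148/1037, mR=-924/1037
sensor matrix S = [[32/125, 160/521], [8/17, 40/61]]; det S = 315392/13506925
solve [mL_A; mL_B] = S·[w00; w01] and [mR_A; mR_B] = S·[w10; w11]:
  w00 = -1, w01 = 1/2, w10 = -1/2, w11 = -1

-1 1/2 -1/2 -1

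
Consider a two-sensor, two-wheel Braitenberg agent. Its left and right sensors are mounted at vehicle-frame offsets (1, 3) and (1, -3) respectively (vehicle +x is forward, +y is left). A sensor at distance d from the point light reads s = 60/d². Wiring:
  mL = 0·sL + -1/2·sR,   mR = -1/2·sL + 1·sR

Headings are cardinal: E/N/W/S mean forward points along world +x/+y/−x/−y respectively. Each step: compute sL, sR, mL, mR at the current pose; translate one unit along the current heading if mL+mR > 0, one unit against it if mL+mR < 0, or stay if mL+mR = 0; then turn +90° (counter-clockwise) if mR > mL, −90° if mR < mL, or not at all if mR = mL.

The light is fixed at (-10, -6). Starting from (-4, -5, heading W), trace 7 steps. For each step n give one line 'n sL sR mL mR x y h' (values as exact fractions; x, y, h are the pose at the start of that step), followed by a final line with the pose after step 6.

0 60/29 60/41 -30/41 510/1189 -4 -5 W
1 3/5 15/4 -15/8 69/20 -3 -5 S
2 60/73 60/73 -30/73 30/73 -3 -6 E
3 60/17 60/101 -30/101 -2010/1717 -3 -6 N
4 15/17 3/4 -3/8 21/68 -3 -7 E
5 20/3 20/27 -10/27 -70/27 -4 -7 N
6 6/5 30/37 -15/37 39/185 -4 -8 E
final -5 -8 N

n=0: pose=(-4,-5,W); sL=60/29, sR=60/41; mL=-30/41, mR=510/1189; mL+mR=-360/1189 → advance -1; mR−mL=1380/1189 → turn +1·90°
n=1: pose=(-3,-5,S); sL=3/5, sR=15/4; mL=-15/8, mR=69/20; mL+mR=63/40 → advance +1; mR−mL=213/40 → turn +1·90°
n=2: pose=(-3,-6,E); sL=60/73, sR=60/73; mL=-30/73, mR=30/73; mL+mR=0 → advance +0; mR−mL=60/73 → turn +1·90°
n=3: pose=(-3,-6,N); sL=60/17, sR=60/101; mL=-30/101, mR=-2010/1717; mL+mR=-2520/1717 → advance -1; mR−mL=-1500/1717 → turn -1·90°
n=4: pose=(-3,-7,E); sL=15/17, sR=3/4; mL=-3/8, mR=21/68; mL+mR=-9/136 → advance -1; mR−mL=93/136 → turn +1·90°
n=5: pose=(-4,-7,N); sL=20/3, sR=20/27; mL=-10/27, mR=-70/27; mL+mR=-80/27 → advance -1; mR−mL=-20/9 → turn -1·90°
n=6: pose=(-4,-8,E); sL=6/5, sR=30/37; mL=-15/37, mR=39/185; mL+mR=-36/185 → advance -1; mR−mL=114/185 → turn +1·90°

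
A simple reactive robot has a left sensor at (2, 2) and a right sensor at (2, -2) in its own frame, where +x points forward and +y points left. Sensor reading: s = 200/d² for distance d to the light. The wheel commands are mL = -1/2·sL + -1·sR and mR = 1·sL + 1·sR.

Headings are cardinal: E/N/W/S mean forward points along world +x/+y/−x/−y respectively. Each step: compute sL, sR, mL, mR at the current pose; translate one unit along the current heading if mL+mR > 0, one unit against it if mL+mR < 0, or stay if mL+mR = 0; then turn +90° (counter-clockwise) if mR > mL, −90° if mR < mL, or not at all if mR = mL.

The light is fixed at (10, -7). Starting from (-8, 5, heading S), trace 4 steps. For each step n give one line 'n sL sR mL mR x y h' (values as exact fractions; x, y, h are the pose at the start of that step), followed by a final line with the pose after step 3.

0 50/89 2/5 -303/445 428/445 -8 5 S
1 8/17 200/337 -4748/5729 6096/5729 -8 4 E
2 20/53 100/197 -7270/10441 9240/10441 -7 4 N
3 200/461 200/557 -147900/256777 203600/256777 -7 5 W
final -8 5 S

n=0: pose=(-8,5,S); sL=50/89, sR=2/5; mL=-303/445, mR=428/445; mL+mR=25/89 → advance +1; mR−mL=731/445 → turn +1·90°
n=1: pose=(-8,4,E); sL=8/17, sR=200/337; mL=-4748/5729, mR=6096/5729; mL+mR=4/17 → advance +1; mR−mL=10844/5729 → turn +1·90°
n=2: pose=(-7,4,N); sL=20/53, sR=100/197; mL=-7270/10441, mR=9240/10441; mL+mR=10/53 → advance +1; mR−mL=16510/10441 → turn +1·90°
n=3: pose=(-7,5,W); sL=200/461, sR=200/557; mL=-147900/256777, mR=203600/256777; mL+mR=100/461 → advance +1; mR−mL=351500/256777 → turn +1·90°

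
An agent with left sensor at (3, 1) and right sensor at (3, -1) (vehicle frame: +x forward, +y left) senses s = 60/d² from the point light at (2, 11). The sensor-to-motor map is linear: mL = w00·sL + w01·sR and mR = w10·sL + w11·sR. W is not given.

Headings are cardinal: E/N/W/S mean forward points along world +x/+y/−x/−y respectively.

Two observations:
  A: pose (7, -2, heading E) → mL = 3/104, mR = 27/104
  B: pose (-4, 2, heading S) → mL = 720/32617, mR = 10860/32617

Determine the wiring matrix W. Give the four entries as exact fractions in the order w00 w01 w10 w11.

1/2 -1/2 1/2 1/2

obs A: pose=(7,-2,E) → sL=15/52, sR=3/13, mL=3/104, mR=27/104
obs B: pose=(-4,2,S) → sL=60/169, sR=60/193, mL=720/32617, mR=10860/32617
sensor matrix S = [[15/52, 3/13], [60/169, 60/193]]; det S = 3285/424021
solve [mL_A; mL_B] = S·[w00; w01] and [mR_A; mR_B] = S·[w10; w11]:
  w00 = 1/2, w01 = -1/2, w10 = 1/2, w11 = 1/2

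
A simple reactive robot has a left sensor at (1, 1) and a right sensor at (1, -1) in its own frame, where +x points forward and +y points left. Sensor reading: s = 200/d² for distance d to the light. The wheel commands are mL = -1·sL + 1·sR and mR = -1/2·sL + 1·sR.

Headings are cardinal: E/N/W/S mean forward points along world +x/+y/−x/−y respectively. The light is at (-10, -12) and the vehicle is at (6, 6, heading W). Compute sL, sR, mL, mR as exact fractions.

100/257 100/293 -3600/75301 11050/75301

left sensor world pos  = (5, 5); dL² = 514
right sensor world pos = (5, 7); dR² = 586
sL = 200/514 = 100/257
sR = 200/586 = 100/293
mL = -1·sL + 1·sR = -3600/75301
mR = -1/2·sL + 1·sR = 11050/75301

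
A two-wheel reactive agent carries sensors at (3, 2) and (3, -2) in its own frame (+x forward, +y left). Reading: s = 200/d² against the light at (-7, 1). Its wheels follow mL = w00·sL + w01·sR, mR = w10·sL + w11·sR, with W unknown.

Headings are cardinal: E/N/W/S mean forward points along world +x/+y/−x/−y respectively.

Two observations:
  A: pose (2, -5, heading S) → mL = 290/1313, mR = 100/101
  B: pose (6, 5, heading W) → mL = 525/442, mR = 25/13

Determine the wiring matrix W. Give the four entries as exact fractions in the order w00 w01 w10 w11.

obs A: pose=(2,-5,S) → sL=100/101, sR=20/13, mL=290/1313, mR=100/101
obs B: pose=(6,5,W) → sL=25/13, sR=25/17, mL=525/442, mR=25/13
sensor matrix S = [[100/101, 20/13], [25/13, 25/17]]; det S = -436000/290173
solve [mL_A; mL_B] = S·[w00; w01] and [mR_A; mR_B] = S·[w10; w11]:
  w00 = 1, w01 = -1/2, w10 = 1, w11 = 0

1 -1/2 1 0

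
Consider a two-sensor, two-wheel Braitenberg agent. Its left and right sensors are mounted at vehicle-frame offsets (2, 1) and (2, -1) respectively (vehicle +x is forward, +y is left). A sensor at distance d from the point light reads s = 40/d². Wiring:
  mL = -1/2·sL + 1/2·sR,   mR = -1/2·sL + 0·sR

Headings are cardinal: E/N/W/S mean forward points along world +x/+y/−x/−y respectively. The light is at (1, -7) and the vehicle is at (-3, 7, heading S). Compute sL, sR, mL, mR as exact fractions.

40/153 40/169 -320/25857 -20/153

left sensor world pos  = (-2, 5); dL² = 153
right sensor world pos = (-4, 5); dR² = 169
sL = 40/153 = 40/153
sR = 40/169 = 40/169
mL = -1/2·sL + 1/2·sR = -320/25857
mR = -1/2·sL + 0·sR = -20/153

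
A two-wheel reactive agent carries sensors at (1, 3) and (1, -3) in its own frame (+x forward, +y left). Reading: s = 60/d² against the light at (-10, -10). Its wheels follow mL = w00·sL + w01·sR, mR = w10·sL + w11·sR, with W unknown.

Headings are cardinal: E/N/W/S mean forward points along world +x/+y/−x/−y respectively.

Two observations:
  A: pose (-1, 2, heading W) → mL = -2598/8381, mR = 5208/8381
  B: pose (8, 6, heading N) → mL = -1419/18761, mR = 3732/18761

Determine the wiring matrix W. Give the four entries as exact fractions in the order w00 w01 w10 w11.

-1 1/2 1 1

obs A: pose=(-1,2,W) → sL=12/29, sR=60/289, mL=-2598/8381, mR=5208/8381
obs B: pose=(8,6,N) → sL=30/257, sR=6/73, mL=-1419/18761, mR=3732/18761
sensor matrix S = [[12/29, 60/289], [30/257, 6/73]]; det S = 1537056/157235941
solve [mL_A; mL_B] = S·[w00; w01] and [mR_A; mR_B] = S·[w10; w11]:
  w00 = -1, w01 = 1/2, w10 = 1, w11 = 1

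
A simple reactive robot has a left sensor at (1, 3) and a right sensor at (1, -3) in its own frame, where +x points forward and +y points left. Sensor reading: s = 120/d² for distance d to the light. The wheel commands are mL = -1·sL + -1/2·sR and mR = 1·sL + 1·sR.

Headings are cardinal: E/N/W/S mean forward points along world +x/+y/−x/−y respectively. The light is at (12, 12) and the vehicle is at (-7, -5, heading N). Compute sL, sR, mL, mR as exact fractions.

6/37 15/64 -1323/4736 939/2368

left sensor world pos  = (-10, -4); dL² = 740
right sensor world pos = (-4, -4); dR² = 512
sL = 120/740 = 6/37
sR = 120/512 = 15/64
mL = -1·sL + -1/2·sR = -1323/4736
mR = 1·sL + 1·sR = 939/2368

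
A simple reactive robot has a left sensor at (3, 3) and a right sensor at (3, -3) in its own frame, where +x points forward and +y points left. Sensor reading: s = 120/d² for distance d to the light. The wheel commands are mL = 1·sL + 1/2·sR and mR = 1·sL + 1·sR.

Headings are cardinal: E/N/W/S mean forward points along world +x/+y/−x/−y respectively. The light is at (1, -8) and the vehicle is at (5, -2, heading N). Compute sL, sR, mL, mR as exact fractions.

left sensor world pos  = (2, 1); dL² = 82
right sensor world pos = (8, 1); dR² = 130
sL = 120/82 = 60/41
sR = 120/130 = 12/13
mL = 1·sL + 1/2·sR = 1026/533
mR = 1·sL + 1·sR = 1272/533

60/41 12/13 1026/533 1272/533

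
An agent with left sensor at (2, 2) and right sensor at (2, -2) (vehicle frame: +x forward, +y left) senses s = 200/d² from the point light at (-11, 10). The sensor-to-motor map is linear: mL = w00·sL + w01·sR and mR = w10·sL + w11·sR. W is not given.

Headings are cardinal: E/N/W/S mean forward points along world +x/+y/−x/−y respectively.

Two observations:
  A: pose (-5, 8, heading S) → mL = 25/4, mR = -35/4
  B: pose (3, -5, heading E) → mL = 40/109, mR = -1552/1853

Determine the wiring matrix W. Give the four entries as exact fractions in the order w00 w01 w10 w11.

0 1 -1 -1

obs A: pose=(-5,8,S) → sL=5/2, sR=25/4, mL=25/4, mR=-35/4
obs B: pose=(3,-5,E) → sL=8/17, sR=40/109, mL=40/109, mR=-1552/1853
sensor matrix S = [[5/2, 25/4], [8/17, 40/109]]; det S = -3750/1853
solve [mL_A; mL_B] = S·[w00; w01] and [mR_A; mR_B] = S·[w10; w11]:
  w00 = 0, w01 = 1, w10 = -1, w11 = -1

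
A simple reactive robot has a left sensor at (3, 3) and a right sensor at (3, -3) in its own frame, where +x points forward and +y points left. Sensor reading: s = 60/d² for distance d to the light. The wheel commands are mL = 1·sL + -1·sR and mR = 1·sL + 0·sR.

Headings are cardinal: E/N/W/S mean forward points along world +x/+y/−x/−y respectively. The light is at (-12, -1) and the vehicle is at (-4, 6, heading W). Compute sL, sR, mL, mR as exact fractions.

60/41 12/25 1008/1025 60/41

left sensor world pos  = (-7, 3); dL² = 41
right sensor world pos = (-7, 9); dR² = 125
sL = 60/41 = 60/41
sR = 60/125 = 12/25
mL = 1·sL + -1·sR = 1008/1025
mR = 1·sL + 0·sR = 60/41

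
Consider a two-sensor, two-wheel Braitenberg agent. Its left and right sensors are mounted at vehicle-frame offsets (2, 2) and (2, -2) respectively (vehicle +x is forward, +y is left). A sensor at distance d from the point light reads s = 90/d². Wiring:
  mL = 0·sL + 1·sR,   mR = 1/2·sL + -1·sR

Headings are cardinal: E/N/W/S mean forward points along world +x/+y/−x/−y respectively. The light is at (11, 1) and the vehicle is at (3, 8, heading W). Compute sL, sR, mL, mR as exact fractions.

left sensor world pos  = (1, 6); dL² = 125
right sensor world pos = (1, 10); dR² = 181
sL = 90/125 = 18/25
sR = 90/181 = 90/181
mL = 0·sL + 1·sR = 90/181
mR = 1/2·sL + -1·sR = -621/4525

18/25 90/181 90/181 -621/4525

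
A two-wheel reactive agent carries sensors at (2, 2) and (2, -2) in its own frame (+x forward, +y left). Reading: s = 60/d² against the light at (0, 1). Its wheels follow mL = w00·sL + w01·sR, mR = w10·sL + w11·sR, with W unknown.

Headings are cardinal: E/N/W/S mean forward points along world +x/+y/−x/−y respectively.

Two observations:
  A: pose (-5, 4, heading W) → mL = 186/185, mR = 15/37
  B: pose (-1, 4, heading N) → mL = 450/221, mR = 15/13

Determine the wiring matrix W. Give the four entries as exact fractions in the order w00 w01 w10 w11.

1/2 1/2 0 1/2

obs A: pose=(-5,4,W) → sL=6/5, sR=30/37, mL=186/185, mR=15/37
obs B: pose=(-1,4,N) → sL=30/17, sR=30/13, mL=450/221, mR=15/13
sensor matrix S = [[6/5, 30/37], [30/17, 30/13]]; det S = 10944/8177
solve [mL_A; mL_B] = S·[w00; w01] and [mR_A; mR_B] = S·[w10; w11]:
  w00 = 1/2, w01 = 1/2, w10 = 0, w11 = 1/2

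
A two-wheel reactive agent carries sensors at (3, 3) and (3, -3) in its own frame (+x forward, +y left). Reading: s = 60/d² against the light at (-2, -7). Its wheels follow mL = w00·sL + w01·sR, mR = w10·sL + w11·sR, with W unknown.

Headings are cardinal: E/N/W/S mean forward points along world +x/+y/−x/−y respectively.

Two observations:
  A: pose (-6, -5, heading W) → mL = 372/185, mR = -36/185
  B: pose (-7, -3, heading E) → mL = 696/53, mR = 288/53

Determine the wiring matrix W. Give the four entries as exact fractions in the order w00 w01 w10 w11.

1 1 -1/2 1/2

obs A: pose=(-6,-5,W) → sL=6/5, sR=30/37, mL=372/185, mR=-36/185
obs B: pose=(-7,-3,E) → sL=60/53, sR=12, mL=696/53, mR=288/53
sensor matrix S = [[6/5, 30/37], [60/53, 12]]; det S = 132192/9805
solve [mL_A; mL_B] = S·[w00; w01] and [mR_A; mR_B] = S·[w10; w11]:
  w00 = 1, w01 = 1, w10 = -1/2, w11 = 1/2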